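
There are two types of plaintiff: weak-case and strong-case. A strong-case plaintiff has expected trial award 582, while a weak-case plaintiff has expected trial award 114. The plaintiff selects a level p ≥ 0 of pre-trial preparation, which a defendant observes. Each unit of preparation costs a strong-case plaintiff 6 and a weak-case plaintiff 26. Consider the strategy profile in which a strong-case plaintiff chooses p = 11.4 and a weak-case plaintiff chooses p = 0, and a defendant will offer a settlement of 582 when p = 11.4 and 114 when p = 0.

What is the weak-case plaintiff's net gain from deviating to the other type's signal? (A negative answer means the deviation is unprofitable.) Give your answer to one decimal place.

171.6

Playing p = 0 the weak-case plaintiff receives 114.
Deviating to p = 11.4 brings payment 582 at cost 26 × 11.4 = 296.4, netting 285.6.
Gain from deviating: 285.6 − 114 = 171.6.
The gain is positive, so the weak-case type's incentive-compatibility constraint is violated — this profile is not a separating equilibrium.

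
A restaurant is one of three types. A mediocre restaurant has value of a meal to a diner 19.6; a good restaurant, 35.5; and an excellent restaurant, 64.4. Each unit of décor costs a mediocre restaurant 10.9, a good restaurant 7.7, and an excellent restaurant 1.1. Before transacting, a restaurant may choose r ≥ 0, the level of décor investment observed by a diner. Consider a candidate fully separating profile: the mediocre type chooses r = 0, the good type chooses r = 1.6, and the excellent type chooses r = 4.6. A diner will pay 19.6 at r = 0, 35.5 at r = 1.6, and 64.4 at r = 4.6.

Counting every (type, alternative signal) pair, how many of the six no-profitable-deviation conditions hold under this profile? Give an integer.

Mediocre (own payoff 19.6): to r=1.6 gives 35.5 − 10.9×1.6 = 18.06 → no gain ✓; to r=4.6 gives 64.4 − 10.9×4.6 = 14.26 → no gain ✓.
Excellent (own payoff 64.4 − 1.1×4.6 = 59.34): to r=0 gives 19.6 → no gain ✓; to r=1.6 gives 35.5 − 1.1×1.6 = 33.74 → no gain ✓.
Good (own payoff 35.5 − 7.7×1.6 = 23.18): to r=0 gives 19.6 → no gain ✓; to r=4.6 gives 64.4 − 7.7×4.6 = 28.98 → profitable ✗.
5 of the 6 constraints hold; not an equilibrium.

5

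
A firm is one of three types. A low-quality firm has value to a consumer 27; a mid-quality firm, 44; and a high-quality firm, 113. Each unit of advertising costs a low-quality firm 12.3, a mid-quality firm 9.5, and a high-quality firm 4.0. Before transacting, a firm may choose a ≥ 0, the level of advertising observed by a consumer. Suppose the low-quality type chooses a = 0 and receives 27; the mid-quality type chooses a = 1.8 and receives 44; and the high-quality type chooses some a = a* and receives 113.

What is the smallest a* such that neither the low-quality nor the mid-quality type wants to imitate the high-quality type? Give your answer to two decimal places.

9.06

Mid-quality type (on-path payoff 44 − 9.5×1.8 = 26.9) won't mimic when 26.9 ≥ 113 − 9.5·a*, i.e. a* ≥ 9.06.
Low-quality type (on-path payoff 27) won't mimic when 27 ≥ 113 − 12.3·a*, i.e. a* ≥ 6.99.
Both must hold, so a* = max(6.99, 9.06) = 9.06. The mid-quality type's constraint binds.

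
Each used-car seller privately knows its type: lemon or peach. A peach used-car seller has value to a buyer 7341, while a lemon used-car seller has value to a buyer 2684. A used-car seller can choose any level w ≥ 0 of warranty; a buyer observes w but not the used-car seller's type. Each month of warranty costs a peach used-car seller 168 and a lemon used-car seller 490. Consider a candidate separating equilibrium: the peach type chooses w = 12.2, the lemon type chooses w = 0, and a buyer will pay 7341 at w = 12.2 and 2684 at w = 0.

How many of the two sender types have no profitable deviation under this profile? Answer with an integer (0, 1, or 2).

Lemon type: stay at 0 → 2684; mimic → 7341 − 490 × 12.2 = 1363. IC holds (2684 ≥ 1363).
Peach type: signal → 7341 − 168 × 12.2 = 5291.4; deviate to 0 → 2684. IC holds (5291.4 ≥ 2684).
2 of 2 constraints hold, so this is a separating equilibrium.

2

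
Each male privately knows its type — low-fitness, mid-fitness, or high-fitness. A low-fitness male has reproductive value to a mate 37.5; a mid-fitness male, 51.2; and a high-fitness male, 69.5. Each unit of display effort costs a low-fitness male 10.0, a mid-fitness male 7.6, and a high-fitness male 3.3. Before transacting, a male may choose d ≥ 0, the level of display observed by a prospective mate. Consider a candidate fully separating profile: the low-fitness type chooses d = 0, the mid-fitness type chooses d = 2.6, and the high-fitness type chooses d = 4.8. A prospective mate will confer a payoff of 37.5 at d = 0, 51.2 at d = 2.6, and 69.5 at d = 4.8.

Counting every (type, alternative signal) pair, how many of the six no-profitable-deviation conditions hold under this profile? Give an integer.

4

Mid-fitness (own payoff 51.2 − 7.6×2.6 = 31.44): to d=0 gives 37.5 → profitable ✗; to d=4.8 gives 69.5 − 7.6×4.8 = 33.02 → profitable ✗.
Low-fitness (own payoff 37.5): to d=2.6 gives 51.2 − 10.0×2.6 = 25.2 → no gain ✓; to d=4.8 gives 69.5 − 10.0×4.8 = 21.5 → no gain ✓.
High-fitness (own payoff 69.5 − 3.3×4.8 = 53.66): to d=0 gives 37.5 → no gain ✓; to d=2.6 gives 51.2 − 3.3×2.6 = 42.62 → no gain ✓.
4 of the 6 constraints hold; not an equilibrium.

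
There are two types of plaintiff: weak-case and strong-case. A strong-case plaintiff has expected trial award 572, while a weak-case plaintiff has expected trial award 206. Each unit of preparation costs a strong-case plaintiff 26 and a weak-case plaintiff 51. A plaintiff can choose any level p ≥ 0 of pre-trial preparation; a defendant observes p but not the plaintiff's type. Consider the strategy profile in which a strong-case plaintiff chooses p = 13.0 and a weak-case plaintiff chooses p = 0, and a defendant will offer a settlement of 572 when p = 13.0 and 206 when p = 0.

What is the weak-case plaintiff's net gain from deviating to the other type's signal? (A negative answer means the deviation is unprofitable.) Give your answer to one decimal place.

Playing p = 0 the weak-case plaintiff receives 206.
Deviating to p = 13.0 brings payment 572 at cost 51 × 13.0 = 663, netting -91.
Gain from deviating: -91 − 206 = -297.0.
The gain is negative, so the weak-case type's incentive-compatibility constraint is satisfied.

-297.0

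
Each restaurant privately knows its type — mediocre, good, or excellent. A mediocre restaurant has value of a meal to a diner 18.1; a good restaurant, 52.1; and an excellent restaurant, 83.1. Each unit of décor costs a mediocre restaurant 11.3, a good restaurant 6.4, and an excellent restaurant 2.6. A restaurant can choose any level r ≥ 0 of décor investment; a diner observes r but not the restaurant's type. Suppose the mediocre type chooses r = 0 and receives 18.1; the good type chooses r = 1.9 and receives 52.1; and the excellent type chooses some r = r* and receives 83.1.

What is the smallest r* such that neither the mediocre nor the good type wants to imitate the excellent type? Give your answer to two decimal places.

Mediocre type (on-path payoff 18.1) won't mimic when 18.1 ≥ 83.1 − 11.3·r*, i.e. r* ≥ 5.75.
Good type (on-path payoff 52.1 − 6.4×1.9 = 39.94) won't mimic when 39.94 ≥ 83.1 − 6.4·r*, i.e. r* ≥ 6.74.
Both must hold, so r* = max(5.75, 6.74) = 6.74. The good type's constraint binds.

6.74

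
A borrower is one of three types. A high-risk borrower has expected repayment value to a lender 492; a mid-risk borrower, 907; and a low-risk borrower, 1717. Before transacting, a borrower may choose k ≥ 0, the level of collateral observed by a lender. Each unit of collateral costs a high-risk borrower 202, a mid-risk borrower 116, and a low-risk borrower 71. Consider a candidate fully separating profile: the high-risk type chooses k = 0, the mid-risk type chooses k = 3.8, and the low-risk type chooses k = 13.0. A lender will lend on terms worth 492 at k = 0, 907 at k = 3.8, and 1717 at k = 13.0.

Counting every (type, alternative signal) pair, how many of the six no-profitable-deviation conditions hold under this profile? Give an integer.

5

High-risk (own payoff 492): to k=3.8 gives 907 − 202×3.8 = 139.4 → no gain ✓; to k=13.0 gives 1717 − 202×13.0 = -909 → no gain ✓.
Low-risk (own payoff 1717 − 71×13.0 = 794): to k=0 gives 492 → no gain ✓; to k=3.8 gives 907 − 71×3.8 = 637.2 → no gain ✓.
Mid-risk (own payoff 907 − 116×3.8 = 466.2): to k=0 gives 492 → profitable ✗; to k=13.0 gives 1717 − 116×13.0 = 209 → no gain ✓.
5 of the 6 constraints hold; not an equilibrium.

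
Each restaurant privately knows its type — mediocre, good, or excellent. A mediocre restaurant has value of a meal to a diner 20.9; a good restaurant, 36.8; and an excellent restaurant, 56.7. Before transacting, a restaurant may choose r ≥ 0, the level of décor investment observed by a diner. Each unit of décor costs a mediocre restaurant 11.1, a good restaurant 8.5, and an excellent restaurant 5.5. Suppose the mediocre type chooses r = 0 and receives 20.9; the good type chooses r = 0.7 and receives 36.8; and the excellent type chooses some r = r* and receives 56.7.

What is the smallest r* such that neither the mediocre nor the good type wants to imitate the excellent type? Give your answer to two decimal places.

Good type (on-path payoff 36.8 − 8.5×0.7 = 30.85) won't mimic when 30.85 ≥ 56.7 − 8.5·r*, i.e. r* ≥ 3.04.
Mediocre type (on-path payoff 20.9) won't mimic when 20.9 ≥ 56.7 − 11.1·r*, i.e. r* ≥ 3.23.
Both must hold, so r* = max(3.23, 3.04) = 3.23. The mediocre type's constraint binds.

3.23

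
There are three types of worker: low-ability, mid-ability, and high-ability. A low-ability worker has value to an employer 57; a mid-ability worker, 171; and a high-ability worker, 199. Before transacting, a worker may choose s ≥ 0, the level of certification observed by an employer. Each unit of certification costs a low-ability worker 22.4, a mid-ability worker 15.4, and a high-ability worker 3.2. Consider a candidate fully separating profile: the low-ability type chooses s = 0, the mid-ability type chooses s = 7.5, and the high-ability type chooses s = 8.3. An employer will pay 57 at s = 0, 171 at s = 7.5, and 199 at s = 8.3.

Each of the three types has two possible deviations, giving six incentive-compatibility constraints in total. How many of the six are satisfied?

High-ability (own payoff 199 − 3.2×8.3 = 172.44): to s=0 gives 57 → no gain ✓; to s=7.5 gives 171 − 3.2×7.5 = 147 → no gain ✓.
Mid-ability (own payoff 171 − 15.4×7.5 = 55.5): to s=0 gives 57 → profitable ✗; to s=8.3 gives 199 − 15.4×8.3 = 71.18 → profitable ✗.
Low-ability (own payoff 57): to s=7.5 gives 171 − 22.4×7.5 = 3 → no gain ✓; to s=8.3 gives 199 − 22.4×8.3 = 13.08 → no gain ✓.
4 of the 6 constraints hold; not an equilibrium.

4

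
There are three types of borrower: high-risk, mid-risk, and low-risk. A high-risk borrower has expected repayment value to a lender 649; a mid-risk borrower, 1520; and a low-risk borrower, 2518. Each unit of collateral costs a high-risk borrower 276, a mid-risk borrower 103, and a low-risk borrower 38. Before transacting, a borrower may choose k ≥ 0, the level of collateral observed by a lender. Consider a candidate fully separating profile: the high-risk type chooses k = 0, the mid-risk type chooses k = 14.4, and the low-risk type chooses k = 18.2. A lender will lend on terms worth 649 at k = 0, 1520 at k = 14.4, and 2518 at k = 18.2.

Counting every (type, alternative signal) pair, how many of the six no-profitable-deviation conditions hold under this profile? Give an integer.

4

Low-risk (own payoff 2518 − 38×18.2 = 1826.4): to k=0 gives 649 → no gain ✓; to k=14.4 gives 1520 − 38×14.4 = 972.8 → no gain ✓.
High-risk (own payoff 649): to k=14.4 gives 1520 − 276×14.4 = -2454.4 → no gain ✓; to k=18.2 gives 2518 − 276×18.2 = -2505.2 → no gain ✓.
Mid-risk (own payoff 1520 − 103×14.4 = 36.8): to k=0 gives 649 → profitable ✗; to k=18.2 gives 2518 − 103×18.2 = 643.4 → profitable ✗.
4 of the 6 constraints hold; not an equilibrium.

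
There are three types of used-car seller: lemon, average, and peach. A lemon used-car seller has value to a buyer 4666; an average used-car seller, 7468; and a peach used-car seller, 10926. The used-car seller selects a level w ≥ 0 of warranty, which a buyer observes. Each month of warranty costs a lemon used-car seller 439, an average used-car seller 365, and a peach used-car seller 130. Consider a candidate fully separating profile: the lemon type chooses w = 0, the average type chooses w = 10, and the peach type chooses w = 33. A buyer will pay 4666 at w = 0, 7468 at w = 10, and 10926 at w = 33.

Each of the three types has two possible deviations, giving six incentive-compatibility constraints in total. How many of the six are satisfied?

5

Average (own payoff 7468 − 365×10 = 3818): to w=0 gives 4666 → profitable ✗; to w=33 gives 10926 − 365×33 = -1119 → no gain ✓.
Lemon (own payoff 4666): to w=10 gives 7468 − 439×10 = 3078 → no gain ✓; to w=33 gives 10926 − 439×33 = -3561 → no gain ✓.
Peach (own payoff 10926 − 130×33 = 6636): to w=0 gives 4666 → no gain ✓; to w=10 gives 7468 − 130×10 = 6168 → no gain ✓.
5 of the 6 constraints hold; not an equilibrium.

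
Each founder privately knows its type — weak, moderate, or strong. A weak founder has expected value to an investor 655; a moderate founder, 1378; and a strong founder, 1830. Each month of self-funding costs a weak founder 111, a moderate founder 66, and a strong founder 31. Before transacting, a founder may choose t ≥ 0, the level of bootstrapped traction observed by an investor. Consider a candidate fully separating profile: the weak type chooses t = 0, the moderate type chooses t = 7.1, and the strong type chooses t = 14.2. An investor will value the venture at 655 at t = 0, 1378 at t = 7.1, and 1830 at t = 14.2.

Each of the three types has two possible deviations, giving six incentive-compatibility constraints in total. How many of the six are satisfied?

Moderate (own payoff 1378 − 66×7.1 = 909.4): to t=0 gives 655 → no gain ✓; to t=14.2 gives 1830 − 66×14.2 = 892.8 → no gain ✓.
Strong (own payoff 1830 − 31×14.2 = 1389.8): to t=0 gives 655 → no gain ✓; to t=7.1 gives 1378 − 31×7.1 = 1157.9 → no gain ✓.
Weak (own payoff 655): to t=7.1 gives 1378 − 111×7.1 = 589.9 → no gain ✓; to t=14.2 gives 1830 − 111×14.2 = 253.8 → no gain ✓.
6 of the 6 constraints hold; this profile is a separating equilibrium.

6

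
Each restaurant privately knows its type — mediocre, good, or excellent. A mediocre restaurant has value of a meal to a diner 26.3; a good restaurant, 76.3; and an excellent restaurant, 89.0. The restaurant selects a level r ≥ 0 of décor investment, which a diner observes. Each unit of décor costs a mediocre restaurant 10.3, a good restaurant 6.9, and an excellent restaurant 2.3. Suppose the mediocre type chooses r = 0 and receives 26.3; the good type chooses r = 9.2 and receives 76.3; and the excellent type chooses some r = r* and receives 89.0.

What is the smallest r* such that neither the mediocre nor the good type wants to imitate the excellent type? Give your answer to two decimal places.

11.04

Mediocre type (on-path payoff 26.3) won't mimic when 26.3 ≥ 89.0 − 10.3·r*, i.e. r* ≥ 6.09.
Good type (on-path payoff 76.3 − 6.9×9.2 = 12.82) won't mimic when 12.82 ≥ 89.0 − 6.9·r*, i.e. r* ≥ 11.04.
Both must hold, so r* = max(6.09, 11.04) = 11.04. The good type's constraint binds.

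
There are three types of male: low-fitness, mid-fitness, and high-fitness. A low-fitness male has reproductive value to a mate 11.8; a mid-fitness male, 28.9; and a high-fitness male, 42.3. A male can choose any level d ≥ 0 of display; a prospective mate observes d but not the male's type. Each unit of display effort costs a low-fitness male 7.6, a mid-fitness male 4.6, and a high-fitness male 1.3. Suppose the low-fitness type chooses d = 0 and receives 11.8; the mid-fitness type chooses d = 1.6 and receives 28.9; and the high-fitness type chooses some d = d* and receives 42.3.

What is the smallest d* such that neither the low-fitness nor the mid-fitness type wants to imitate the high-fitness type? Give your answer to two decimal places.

Low-fitness type (on-path payoff 11.8) won't mimic when 11.8 ≥ 42.3 − 7.6·d*, i.e. d* ≥ 4.01.
Mid-fitness type (on-path payoff 28.9 − 4.6×1.6 = 21.54) won't mimic when 21.54 ≥ 42.3 − 4.6·d*, i.e. d* ≥ 4.51.
Both must hold, so d* = max(4.01, 4.51) = 4.51. The mid-fitness type's constraint binds.

4.51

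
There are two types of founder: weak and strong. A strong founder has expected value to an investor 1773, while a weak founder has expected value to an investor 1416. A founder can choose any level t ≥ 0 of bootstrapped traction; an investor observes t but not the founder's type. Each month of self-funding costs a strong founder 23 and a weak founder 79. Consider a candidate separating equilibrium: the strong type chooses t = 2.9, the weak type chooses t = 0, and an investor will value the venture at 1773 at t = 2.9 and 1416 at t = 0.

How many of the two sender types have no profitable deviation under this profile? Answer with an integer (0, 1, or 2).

1

Weak type: stay at 0 → 1416; mimic → 1773 − 79 × 2.9 = 1543.9. IC fails (1416 < 1543.9).
Strong type: signal → 1773 − 23 × 2.9 = 1706.3; deviate to 0 → 1416. IC holds (1706.3 ≥ 1416).
1 of 2 constraints hold, so this profile is not an equilibrium.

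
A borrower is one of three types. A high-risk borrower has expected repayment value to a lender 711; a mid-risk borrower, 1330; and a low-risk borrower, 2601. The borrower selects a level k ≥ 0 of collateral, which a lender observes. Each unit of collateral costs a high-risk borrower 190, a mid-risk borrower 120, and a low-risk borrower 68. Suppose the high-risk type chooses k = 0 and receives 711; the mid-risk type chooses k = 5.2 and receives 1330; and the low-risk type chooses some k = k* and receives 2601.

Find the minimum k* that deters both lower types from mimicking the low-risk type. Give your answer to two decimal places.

15.79

High-risk type (on-path payoff 711) won't mimic when 711 ≥ 2601 − 190·k*, i.e. k* ≥ 9.95.
Mid-risk type (on-path payoff 1330 − 120×5.2 = 706) won't mimic when 706 ≥ 2601 − 120·k*, i.e. k* ≥ 15.79.
Both must hold, so k* = max(9.95, 15.79) = 15.79. The mid-risk type's constraint binds.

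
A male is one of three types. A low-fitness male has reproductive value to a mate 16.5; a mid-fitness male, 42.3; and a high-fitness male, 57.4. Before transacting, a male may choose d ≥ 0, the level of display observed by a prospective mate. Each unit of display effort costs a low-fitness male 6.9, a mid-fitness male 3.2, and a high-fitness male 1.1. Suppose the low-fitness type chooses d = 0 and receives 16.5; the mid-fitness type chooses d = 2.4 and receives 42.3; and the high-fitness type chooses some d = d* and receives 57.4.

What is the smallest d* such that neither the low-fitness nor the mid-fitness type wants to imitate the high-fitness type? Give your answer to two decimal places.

Mid-fitness type (on-path payoff 42.3 − 3.2×2.4 = 34.62) won't mimic when 34.62 ≥ 57.4 − 3.2·d*, i.e. d* ≥ 7.12.
Low-fitness type (on-path payoff 16.5) won't mimic when 16.5 ≥ 57.4 − 6.9·d*, i.e. d* ≥ 5.93.
Both must hold, so d* = max(5.93, 7.12) = 7.12. The mid-fitness type's constraint binds.

7.12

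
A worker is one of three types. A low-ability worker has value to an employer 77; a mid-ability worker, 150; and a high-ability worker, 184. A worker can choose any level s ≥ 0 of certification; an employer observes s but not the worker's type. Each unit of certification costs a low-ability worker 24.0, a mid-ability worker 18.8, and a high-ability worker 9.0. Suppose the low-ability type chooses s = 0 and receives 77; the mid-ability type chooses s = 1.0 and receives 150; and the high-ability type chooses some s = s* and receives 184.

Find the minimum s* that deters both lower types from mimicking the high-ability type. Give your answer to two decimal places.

Low-ability type (on-path payoff 77) won't mimic when 77 ≥ 184 − 24.0·s*, i.e. s* ≥ 4.46.
Mid-ability type (on-path payoff 150 − 18.8×1.0 = 131.2) won't mimic when 131.2 ≥ 184 − 18.8·s*, i.e. s* ≥ 2.81.
Both must hold, so s* = max(4.46, 2.81) = 4.46. The low-ability type's constraint binds.

4.46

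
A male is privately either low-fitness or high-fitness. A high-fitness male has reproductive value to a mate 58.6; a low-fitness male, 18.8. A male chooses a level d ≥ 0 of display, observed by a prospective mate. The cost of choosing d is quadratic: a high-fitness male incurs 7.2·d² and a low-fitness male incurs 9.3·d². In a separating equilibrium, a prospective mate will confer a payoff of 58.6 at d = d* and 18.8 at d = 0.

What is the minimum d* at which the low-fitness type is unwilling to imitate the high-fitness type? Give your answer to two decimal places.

2.07

The low-fitness type at d = 0 receives 18.8; imitating at d* yields 58.6 − 9.3·d*².
Indifference: 18.8 = 58.6 − 9.3·d*², so d*² = (58.6 − 18.8) / 9.3 ≈ 4.2796.
d* = √4.2796 ≈ 2.07.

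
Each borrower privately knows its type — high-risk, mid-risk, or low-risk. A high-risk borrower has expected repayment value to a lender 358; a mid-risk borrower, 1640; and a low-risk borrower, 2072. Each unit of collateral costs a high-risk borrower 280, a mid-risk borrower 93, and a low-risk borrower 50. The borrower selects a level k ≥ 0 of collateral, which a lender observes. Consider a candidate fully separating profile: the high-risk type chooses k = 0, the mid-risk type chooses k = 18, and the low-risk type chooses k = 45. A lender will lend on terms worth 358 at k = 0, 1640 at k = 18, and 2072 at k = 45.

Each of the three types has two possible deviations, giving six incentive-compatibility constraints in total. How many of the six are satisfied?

Low-risk (own payoff 2072 − 50×45 = -178): to k=0 gives 358 → profitable ✗; to k=18 gives 1640 − 50×18 = 740 → profitable ✗.
High-risk (own payoff 358): to k=18 gives 1640 − 280×18 = -3400 → no gain ✓; to k=45 gives 2072 − 280×45 = -10528 → no gain ✓.
Mid-risk (own payoff 1640 − 93×18 = -34): to k=0 gives 358 → profitable ✗; to k=45 gives 2072 − 93×45 = -2113 → no gain ✓.
3 of the 6 constraints hold; not an equilibrium.

3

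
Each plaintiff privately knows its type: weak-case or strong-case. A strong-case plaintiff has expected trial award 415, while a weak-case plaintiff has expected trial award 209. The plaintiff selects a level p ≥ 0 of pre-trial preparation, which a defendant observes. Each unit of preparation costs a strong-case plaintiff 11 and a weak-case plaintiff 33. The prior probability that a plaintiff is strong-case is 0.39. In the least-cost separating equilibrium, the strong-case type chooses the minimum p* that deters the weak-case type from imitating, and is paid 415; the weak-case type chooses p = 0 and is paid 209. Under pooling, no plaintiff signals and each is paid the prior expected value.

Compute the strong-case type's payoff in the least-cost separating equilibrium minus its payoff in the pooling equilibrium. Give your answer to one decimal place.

Least-cost separating signal: p* solves 209 = 415 − 33·p*, so p* = (415 − 209)/33 ≈ 6.2424.
Strong-case type's separating payoff: 415 − 11 × p* = 415 − 11 × (415 − 209)/33 = 415 − 2266/33 ≈ 346.333.
Pooling payoff: 0.39 × 415 + 0.61 × 209 = 289.34.
Difference: 346.333 − 289.34 = 56.993, i.e. 57.0 to one decimal place.
The strong-case type prefers to separate.

57.0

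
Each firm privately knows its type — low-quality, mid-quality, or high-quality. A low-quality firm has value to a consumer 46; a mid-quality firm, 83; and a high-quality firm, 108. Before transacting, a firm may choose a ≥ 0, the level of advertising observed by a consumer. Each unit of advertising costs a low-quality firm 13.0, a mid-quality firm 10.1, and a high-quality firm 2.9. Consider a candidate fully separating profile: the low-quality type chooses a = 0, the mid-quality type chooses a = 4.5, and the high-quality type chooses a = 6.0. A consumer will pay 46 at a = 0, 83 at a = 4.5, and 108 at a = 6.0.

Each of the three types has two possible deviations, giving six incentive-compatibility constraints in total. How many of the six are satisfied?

4

High-quality (own payoff 108 − 2.9×6.0 = 90.6): to a=0 gives 46 → no gain ✓; to a=4.5 gives 83 − 2.9×4.5 = 69.95 → no gain ✓.
Low-quality (own payoff 46): to a=4.5 gives 83 − 13.0×4.5 = 24.5 → no gain ✓; to a=6.0 gives 108 − 13.0×6.0 = 30 → no gain ✓.
Mid-quality (own payoff 83 − 10.1×4.5 = 37.55): to a=0 gives 46 → profitable ✗; to a=6.0 gives 108 − 10.1×6.0 = 47.4 → profitable ✗.
4 of the 6 constraints hold; not an equilibrium.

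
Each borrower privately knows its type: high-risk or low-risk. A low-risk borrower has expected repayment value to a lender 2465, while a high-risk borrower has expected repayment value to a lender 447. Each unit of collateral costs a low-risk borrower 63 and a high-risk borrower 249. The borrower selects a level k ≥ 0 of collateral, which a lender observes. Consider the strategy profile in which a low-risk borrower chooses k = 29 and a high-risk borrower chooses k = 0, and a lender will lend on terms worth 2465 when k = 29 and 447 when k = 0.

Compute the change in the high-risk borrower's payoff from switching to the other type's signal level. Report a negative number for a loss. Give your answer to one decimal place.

-5203.0

Playing k = 0 the high-risk borrower receives 447.
Deviating to k = 29 brings payment 2465 at cost 249 × 29 = 7221, netting -4756.
Gain from deviating: -4756 − 447 = -5203.0.
The gain is negative, so the high-risk type's incentive-compatibility constraint is satisfied.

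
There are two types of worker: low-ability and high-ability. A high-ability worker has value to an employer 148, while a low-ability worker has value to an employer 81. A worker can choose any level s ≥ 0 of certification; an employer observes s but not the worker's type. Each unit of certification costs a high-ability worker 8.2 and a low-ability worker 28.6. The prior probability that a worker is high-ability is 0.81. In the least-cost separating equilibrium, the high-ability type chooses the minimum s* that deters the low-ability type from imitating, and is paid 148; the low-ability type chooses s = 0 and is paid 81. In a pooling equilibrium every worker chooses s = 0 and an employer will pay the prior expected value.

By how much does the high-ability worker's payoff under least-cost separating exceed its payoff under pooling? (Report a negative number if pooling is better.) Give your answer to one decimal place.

Least-cost separating signal: s* solves 81 = 148 − 28.6·s*, so s* = (148 − 81)/28.6 ≈ 2.3427.
High-ability type's separating payoff: 148 − 8.2 × s* = 148 − 8.2 × (148 − 81)/28.6 = 148 − 549.4/28.6 ≈ 128.790.
Pooling payoff: 0.81 × 148 + 0.19 × 81 = 135.27.
Difference: 128.790 − 135.27 = -6.48, i.e. -6.5 to one decimal place.
The high-ability type would prefer the pooling outcome.

-6.5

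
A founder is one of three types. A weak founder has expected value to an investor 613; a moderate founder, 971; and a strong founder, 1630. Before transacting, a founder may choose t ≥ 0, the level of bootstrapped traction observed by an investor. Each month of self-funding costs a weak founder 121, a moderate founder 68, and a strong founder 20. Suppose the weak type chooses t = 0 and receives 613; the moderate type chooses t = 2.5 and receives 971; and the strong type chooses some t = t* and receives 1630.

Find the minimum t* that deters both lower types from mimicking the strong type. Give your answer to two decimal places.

12.19

Moderate type (on-path payoff 971 − 68×2.5 = 801) won't mimic when 801 ≥ 1630 − 68·t*, i.e. t* ≥ 12.19.
Weak type (on-path payoff 613) won't mimic when 613 ≥ 1630 − 121·t*, i.e. t* ≥ 8.40.
Both must hold, so t* = max(8.40, 12.19) = 12.19. The moderate type's constraint binds.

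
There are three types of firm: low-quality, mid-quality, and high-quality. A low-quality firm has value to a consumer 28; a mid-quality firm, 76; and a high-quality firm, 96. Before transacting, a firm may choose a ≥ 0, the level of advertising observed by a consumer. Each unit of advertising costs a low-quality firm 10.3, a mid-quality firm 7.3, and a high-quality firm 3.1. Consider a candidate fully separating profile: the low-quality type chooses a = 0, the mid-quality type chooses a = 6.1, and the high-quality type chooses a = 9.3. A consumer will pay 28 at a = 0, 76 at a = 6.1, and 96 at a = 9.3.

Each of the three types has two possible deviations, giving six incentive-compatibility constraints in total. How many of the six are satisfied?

6

Mid-quality (own payoff 76 − 7.3×6.1 = 31.47): to a=0 gives 28 → no gain ✓; to a=9.3 gives 96 − 7.3×9.3 = 28.11 → no gain ✓.
High-quality (own payoff 96 − 3.1×9.3 = 67.17): to a=0 gives 28 → no gain ✓; to a=6.1 gives 76 − 3.1×6.1 = 57.09 → no gain ✓.
Low-quality (own payoff 28): to a=6.1 gives 76 − 10.3×6.1 = 13.17 → no gain ✓; to a=9.3 gives 96 − 10.3×9.3 = 0.21 → no gain ✓.
6 of the 6 constraints hold; this profile is a separating equilibrium.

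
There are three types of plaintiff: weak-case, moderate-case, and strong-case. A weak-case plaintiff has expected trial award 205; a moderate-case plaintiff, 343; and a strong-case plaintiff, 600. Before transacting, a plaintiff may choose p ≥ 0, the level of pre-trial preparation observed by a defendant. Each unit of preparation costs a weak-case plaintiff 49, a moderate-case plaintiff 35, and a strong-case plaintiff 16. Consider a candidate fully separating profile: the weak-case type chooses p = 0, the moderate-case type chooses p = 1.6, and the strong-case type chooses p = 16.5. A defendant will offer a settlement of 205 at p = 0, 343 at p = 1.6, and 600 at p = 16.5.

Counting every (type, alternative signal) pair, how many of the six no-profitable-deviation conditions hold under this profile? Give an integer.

Moderate-case (own payoff 343 − 35×1.6 = 287): to p=0 gives 205 → no gain ✓; to p=16.5 gives 600 − 35×16.5 = 22.5 → no gain ✓.
Strong-case (own payoff 600 − 16×16.5 = 336): to p=0 gives 205 → no gain ✓; to p=1.6 gives 343 − 16×1.6 = 317.4 → no gain ✓.
Weak-case (own payoff 205): to p=1.6 gives 343 − 49×1.6 = 264.6 → profitable ✗; to p=16.5 gives 600 − 49×16.5 = -208.5 → no gain ✓.
5 of the 6 constraints hold; not an equilibrium.

5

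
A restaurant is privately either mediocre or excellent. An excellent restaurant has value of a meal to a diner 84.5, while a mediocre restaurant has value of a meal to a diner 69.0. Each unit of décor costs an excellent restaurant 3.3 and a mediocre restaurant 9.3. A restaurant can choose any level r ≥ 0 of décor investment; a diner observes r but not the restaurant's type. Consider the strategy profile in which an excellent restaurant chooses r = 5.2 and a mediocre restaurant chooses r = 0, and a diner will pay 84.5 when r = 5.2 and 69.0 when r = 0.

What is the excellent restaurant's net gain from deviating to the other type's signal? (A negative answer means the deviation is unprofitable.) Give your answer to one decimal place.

Playing r = 5.2 the excellent restaurant receives 84.5 − 3.3 × 5.2 = 67.34.
Deviating to r = 0 yields 69.0 instead.
Gain from deviating: 69.0 − 67.34 = 1.66, i.e. 1.7 to one decimal place.
The gain is positive, so the excellent type's incentive-compatibility constraint is violated — this profile is not a separating equilibrium.

1.7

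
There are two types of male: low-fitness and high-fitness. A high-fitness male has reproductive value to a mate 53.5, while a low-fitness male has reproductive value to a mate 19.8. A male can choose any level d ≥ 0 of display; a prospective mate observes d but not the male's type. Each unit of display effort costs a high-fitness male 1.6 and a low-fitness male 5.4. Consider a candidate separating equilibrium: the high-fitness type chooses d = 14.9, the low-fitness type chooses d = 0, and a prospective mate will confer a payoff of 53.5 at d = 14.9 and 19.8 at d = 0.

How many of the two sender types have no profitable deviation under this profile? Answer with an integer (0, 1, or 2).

High-fitness type: signal → 53.5 − 1.6 × 14.9 = 29.66; deviate to 0 → 19.8. IC holds (29.66 ≥ 19.8).
Low-fitness type: stay at 0 → 19.8; mimic → 53.5 − 5.4 × 14.9 = -26.96. IC holds (19.8 ≥ -26.96).
2 of 2 constraints hold, so this is a separating equilibrium.

2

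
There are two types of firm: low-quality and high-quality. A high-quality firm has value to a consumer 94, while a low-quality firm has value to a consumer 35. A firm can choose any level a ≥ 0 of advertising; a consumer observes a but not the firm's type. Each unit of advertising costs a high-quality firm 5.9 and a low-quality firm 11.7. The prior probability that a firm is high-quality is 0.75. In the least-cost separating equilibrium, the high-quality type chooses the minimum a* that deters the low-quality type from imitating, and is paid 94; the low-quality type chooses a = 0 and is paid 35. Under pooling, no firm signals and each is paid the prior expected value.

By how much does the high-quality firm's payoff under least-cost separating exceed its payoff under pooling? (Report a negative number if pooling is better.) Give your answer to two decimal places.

-15.00

Least-cost separating signal: a* solves 35 = 94 − 11.7·a*, so a* = (94 − 35)/11.7 ≈ 5.0427.
High-quality type's separating payoff: 94 − 5.9 × a* = 94 − 5.9 × (94 − 35)/11.7 = 94 − 348.1/11.7 ≈ 64.2479.
Pooling payoff: 0.75 × 94 + 0.25 × 35 = 79.25.
Difference: 64.2479 − 79.25 = -15.0021, i.e. -15.00 to two decimal places.
The high-quality type would prefer the pooling outcome.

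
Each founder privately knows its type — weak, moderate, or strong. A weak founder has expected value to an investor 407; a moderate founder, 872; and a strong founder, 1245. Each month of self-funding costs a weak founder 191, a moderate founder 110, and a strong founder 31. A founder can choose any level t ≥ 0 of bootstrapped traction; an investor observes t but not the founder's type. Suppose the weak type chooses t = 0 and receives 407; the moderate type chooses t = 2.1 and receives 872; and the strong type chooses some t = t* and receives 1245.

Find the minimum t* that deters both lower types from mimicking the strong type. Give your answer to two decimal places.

5.49

Moderate type (on-path payoff 872 − 110×2.1 = 641) won't mimic when 641 ≥ 1245 − 110·t*, i.e. t* ≥ 5.49.
Weak type (on-path payoff 407) won't mimic when 407 ≥ 1245 − 191·t*, i.e. t* ≥ 4.39.
Both must hold, so t* = max(4.39, 5.49) = 5.49. The moderate type's constraint binds.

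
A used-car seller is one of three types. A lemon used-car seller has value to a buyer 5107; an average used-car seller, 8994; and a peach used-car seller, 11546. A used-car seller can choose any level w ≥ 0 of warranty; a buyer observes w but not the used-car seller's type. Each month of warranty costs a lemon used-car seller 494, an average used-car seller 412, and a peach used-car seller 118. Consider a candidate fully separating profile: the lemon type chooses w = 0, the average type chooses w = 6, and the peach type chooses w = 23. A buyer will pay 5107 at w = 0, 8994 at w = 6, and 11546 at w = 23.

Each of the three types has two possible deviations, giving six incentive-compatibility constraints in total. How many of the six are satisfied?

Lemon (own payoff 5107): to w=6 gives 8994 − 494×6 = 6030 → profitable ✗; to w=23 gives 11546 − 494×23 = 184 → no gain ✓.
Average (own payoff 8994 − 412×6 = 6522): to w=0 gives 5107 → no gain ✓; to w=23 gives 11546 − 412×23 = 2070 → no gain ✓.
Peach (own payoff 11546 − 118×23 = 8832): to w=0 gives 5107 → no gain ✓; to w=6 gives 8994 − 118×6 = 8286 → no gain ✓.
5 of the 6 constraints hold; not an equilibrium.

5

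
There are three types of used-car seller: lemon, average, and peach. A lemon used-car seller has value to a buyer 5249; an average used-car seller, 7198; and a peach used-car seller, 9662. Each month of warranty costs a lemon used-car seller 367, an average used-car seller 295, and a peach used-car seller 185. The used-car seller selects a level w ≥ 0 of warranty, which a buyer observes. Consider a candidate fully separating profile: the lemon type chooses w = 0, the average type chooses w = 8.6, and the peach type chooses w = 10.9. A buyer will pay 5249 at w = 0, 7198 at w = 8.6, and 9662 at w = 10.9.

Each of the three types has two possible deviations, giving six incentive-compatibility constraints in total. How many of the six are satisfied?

3

Peach (own payoff 9662 − 185×10.9 = 7645.5): to w=0 gives 5249 → no gain ✓; to w=8.6 gives 7198 − 185×8.6 = 5607 → no gain ✓.
Lemon (own payoff 5249): to w=8.6 gives 7198 − 367×8.6 = 4041.8 → no gain ✓; to w=10.9 gives 9662 − 367×10.9 = 5661.7 → profitable ✗.
Average (own payoff 7198 − 295×8.6 = 4661): to w=0 gives 5249 → profitable ✗; to w=10.9 gives 9662 − 295×10.9 = 6446.5 → profitable ✗.
3 of the 6 constraints hold; not an equilibrium.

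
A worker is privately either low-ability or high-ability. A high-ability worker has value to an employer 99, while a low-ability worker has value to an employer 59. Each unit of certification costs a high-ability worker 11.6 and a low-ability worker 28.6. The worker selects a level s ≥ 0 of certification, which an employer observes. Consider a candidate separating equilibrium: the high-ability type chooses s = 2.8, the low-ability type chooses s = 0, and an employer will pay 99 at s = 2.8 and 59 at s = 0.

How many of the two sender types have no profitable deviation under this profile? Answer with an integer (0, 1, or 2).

High-ability type: signal → 99 − 11.6 × 2.8 = 66.52; deviate to 0 → 59. IC holds (66.52 ≥ 59).
Low-ability type: stay at 0 → 59; mimic → 99 − 28.6 × 2.8 = 18.92. IC holds (59 ≥ 18.92).
2 of 2 constraints hold, so this is a separating equilibrium.

2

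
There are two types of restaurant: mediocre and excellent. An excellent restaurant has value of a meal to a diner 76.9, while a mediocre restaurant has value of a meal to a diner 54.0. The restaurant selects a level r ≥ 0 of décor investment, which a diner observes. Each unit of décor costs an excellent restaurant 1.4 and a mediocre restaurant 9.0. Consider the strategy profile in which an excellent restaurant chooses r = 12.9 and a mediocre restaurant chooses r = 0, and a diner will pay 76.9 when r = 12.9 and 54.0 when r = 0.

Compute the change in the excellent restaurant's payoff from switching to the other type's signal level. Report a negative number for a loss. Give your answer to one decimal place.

Playing r = 12.9 the excellent restaurant receives 76.9 − 1.4 × 12.9 = 58.84.
Deviating to r = 0 yields 54.0 instead.
Gain from deviating: 54.0 − 58.84 = -4.84, i.e. -4.8 to one decimal place.
The gain is negative, so the excellent type's incentive-compatibility constraint is satisfied.

-4.8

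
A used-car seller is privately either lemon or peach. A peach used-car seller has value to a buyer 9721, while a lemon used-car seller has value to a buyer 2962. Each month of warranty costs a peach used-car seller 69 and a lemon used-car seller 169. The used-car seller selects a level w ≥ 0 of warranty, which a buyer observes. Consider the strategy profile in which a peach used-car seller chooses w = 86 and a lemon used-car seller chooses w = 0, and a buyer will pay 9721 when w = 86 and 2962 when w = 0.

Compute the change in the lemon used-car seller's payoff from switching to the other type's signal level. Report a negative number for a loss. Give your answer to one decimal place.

Playing w = 0 the lemon used-car seller receives 2962.
Deviating to w = 86 brings payment 9721 at cost 169 × 86 = 14534, netting -4813.
Gain from deviating: -4813 − 2962 = -7775.0.
The gain is negative, so the lemon type's incentive-compatibility constraint is satisfied.

-7775.0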